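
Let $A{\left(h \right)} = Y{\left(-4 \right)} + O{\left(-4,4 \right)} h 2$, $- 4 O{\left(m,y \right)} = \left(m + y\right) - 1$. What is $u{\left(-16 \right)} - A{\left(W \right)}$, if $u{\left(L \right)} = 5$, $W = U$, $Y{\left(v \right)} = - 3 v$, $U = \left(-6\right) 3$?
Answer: $2$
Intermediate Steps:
$U = -18$
$W = -18$
$O{\left(m,y \right)} = \frac{1}{4} - \frac{m}{4} - \frac{y}{4}$ ($O{\left(m,y \right)} = - \frac{\left(m + y\right) - 1}{4} = - \frac{-1 + m + y}{4} = \frac{1}{4} - \frac{m}{4} - \frac{y}{4}$)
$A{\left(h \right)} = 12 + \frac{h}{2}$ ($A{\left(h \right)} = \left(-3\right) \left(-4\right) + \left(\frac{1}{4} - -1 - 1\right) h 2 = 12 + \left(\frac{1}{4} + 1 - 1\right) 2 h = 12 + \frac{2 h}{4} = 12 + \frac{h}{2}$)
$u{\left(-16 \right)} - A{\left(W \right)} = 5 - \left(12 + \frac{1}{2} \left(-18\right)\right) = 5 - \left(12 - 9\right) = 5 - 3 = 2$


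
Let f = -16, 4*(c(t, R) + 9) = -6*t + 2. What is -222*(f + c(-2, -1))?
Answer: 4773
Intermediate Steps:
c(t, R) = -17/2 - 3*t/2 (c(t, R) = -9 + (-6*t + 2)/4 = -9 + (2 - 6*t)/4 = -9 + (1/2 - 3*t/2) = -17/2 - 3*t/2)
-222*(f + c(-2, -1)) = -222*(-16 + (-17/2 - 3/2*(-2))) = -222*(-16 + (-17/2 + 3)) = -222*(-16 - 11/2) = -222*(-43)/2 = -6*(-1591/2) = 4773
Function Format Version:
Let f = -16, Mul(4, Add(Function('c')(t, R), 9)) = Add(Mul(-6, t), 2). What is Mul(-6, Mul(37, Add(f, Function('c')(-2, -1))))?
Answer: 4773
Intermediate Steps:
Function('c')(t, R) = Add(Rational(-17, 2), Mul(Rational(-3, 2), t)) (Function('c')(t, R) = Add(-9, Mul(Rational(1, 4), Add(Mul(-6, t), 2))) = Add(-9, Mul(Rational(1, 4), Add(2, Mul(-6, t)))) = Add(-9, Add(Rational(1, 2), Mul(Rational(-3, 2), t))) = Add(Rational(-17, 2), Mul(Rational(-3, 2), t)))
Mul(-6, Mul(37, Add(f, Function('c')(-2, -1)))) = Mul(-6, Mul(37, Add(-16, Add(Rational(-17, 2), Mul(Rational(-3, 2), -2))))) = Mul(-6, Mul(37, Add(-16, Add(Rational(-17, 2), 3)))) = Mul(-6, Mul(37, Add(-16, Rational(-11, 2)))) = Mul(-6, Mul(37, Rational(-43, 2))) = Mul(-6, Rational(-1591, 2)) = 4773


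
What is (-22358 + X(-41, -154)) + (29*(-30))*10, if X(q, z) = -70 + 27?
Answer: -31101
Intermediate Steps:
X(q, z) = -43
(-22358 + X(-41, -154)) + (29*(-30))*10 = (-22358 - 43) + (29*(-30))*10 = -22401 - 870*10 = -22401 - 8700 = -31101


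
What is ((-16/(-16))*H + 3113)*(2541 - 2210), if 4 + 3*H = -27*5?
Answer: 3045200/3 ≈ 1.0151e+6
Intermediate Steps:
H = -139/3 (H = -4/3 + (-27*5)/3 = -4/3 + (1/3)*(-135) = -4/3 - 45 = -139/3 ≈ -46.333)
((-16/(-16))*H + 3113)*(2541 - 2210) = (-16/(-16)*(-139/3) + 3113)*(2541 - 2210) = (-16*(-1/16)*(-139/3) + 3113)*331 = (1*(-139/3) + 3113)*331 = (-139/3 + 3113)*331 = (9200/3)*331 = 3045200/3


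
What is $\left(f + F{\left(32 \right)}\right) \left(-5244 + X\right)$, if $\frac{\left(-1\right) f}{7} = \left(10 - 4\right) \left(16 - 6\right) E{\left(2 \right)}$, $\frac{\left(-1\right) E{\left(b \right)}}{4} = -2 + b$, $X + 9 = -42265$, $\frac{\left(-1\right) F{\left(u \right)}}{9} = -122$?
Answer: $-52174764$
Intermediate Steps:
$F{\left(u \right)} = 1098$ ($F{\left(u \right)} = \left(-9\right) \left(-122\right) = 1098$)
$X = -42274$ ($X = -9 - 42265 = -42274$)
$E{\left(b \right)} = 8 - 4 b$ ($E{\left(b \right)} = - 4 \left(-2 + b\right) = 8 - 4 b$)
$f = 0$ ($f = - 7 \left(10 - 4\right) \left(16 - 6\right) \left(8 - 8\right) = - 7 \cdot 6 \cdot 10 \left(8 - 8\right) = - 7 \cdot 60 \cdot 0 = \left(-7\right) 0 = 0$)
$\left(f + F{\left(32 \right)}\right) \left(-5244 + X\right) = \left(0 + 1098\right) \left(-5244 - 42274\right) = 1098 \left(-47518\right) = -52174764$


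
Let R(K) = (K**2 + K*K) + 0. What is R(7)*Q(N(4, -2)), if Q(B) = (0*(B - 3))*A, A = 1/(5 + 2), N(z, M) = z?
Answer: 0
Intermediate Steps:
A = 1/7 ≈ 0.14286
R(K) = 2*K**2 (R(K) = (K**2 + K**2) + 0 = 2*K**2 + 0 = 2*K**2)
Q(B) = 0 (Q(B) = (0*(B - 3))*(1/7) = (0*(-3 + B))*(1/7) = 0*(1/7) = 0)
R(7)*Q(N(4, -2)) = (2*7**2)*0 = (2*49)*0 = 98*0 = 0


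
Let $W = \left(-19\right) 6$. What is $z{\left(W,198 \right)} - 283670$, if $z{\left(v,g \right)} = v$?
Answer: $-283784$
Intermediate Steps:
$W = -114$
$z{\left(W,198 \right)} - 283670 = -114 - 283670 = -283784$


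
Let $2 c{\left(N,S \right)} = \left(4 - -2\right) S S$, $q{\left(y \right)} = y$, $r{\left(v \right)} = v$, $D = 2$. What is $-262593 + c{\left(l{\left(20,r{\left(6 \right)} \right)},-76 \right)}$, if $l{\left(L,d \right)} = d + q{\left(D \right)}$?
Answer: $-245265$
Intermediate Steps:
$l{\left(L,d \right)} = 2 + d$ ($l{\left(L,d \right)} = d + 2 = 2 + d$)
$c{\left(N,S \right)} = 3 S^{2}$ ($c{\left(N,S \right)} = \frac{\left(4 - -2\right) S S}{2} = \frac{\left(4 + 2\right) S S}{2} = \frac{6 S S}{2} = \frac{6 S^{2}}{2} = 3 S^{2}$)
$-262593 + c{\left(l{\left(20,r{\left(6 \right)} \right)},-76 \right)} = -262593 + 3 \left(-76\right)^{2} = -262593 + 3 \cdot 5776 = -262593 + 17328 = -245265$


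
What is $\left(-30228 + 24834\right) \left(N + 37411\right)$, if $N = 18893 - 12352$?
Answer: $-237077088$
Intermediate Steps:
$N = 6541$ ($N = 18893 - 12352 = 6541$)
$\left(-30228 + 24834\right) \left(N + 37411\right) = \left(-30228 + 24834\right) \left(6541 + 37411\right) = \left(-5394\right) 43952 = -237077088$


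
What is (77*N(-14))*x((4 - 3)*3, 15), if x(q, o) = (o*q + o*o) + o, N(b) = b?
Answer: -307230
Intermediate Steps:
x(q, o) = o + o² + o*q (x(q, o) = (o*q + o²) + o = (o² + o*q) + o = o + o² + o*q)
(77*N(-14))*x((4 - 3)*3, 15) = (77*(-14))*(15*(1 + 15 + (4 - 3)*3)) = -16170*(1 + 15 + 1*3) = -16170*(1 + 15 + 3) = -16170*19 = -1078*285 = -307230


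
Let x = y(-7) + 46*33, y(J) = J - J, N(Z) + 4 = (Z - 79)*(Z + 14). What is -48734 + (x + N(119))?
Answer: -41900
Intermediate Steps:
N(Z) = -4 + (-79 + Z)*(14 + Z) (N(Z) = -4 + (Z - 79)*(Z + 14) = -4 + (-79 + Z)*(14 + Z))
y(J) = 0
x = 1518 (x = 0 + 46*33 = 0 + 1518 = 1518)
-48734 + (x + N(119)) = -48734 + (1518 + (-1110 + 119**2 - 65*119)) = -48734 + (1518 + (-1110 + 14161 - 7735)) = -48734 + (1518 + 5316) = -48734 + 6834 = -41900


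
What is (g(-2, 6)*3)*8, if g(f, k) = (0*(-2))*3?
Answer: 0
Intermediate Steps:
g(f, k) = 0 (g(f, k) = 0*3 = 0)
(g(-2, 6)*3)*8 = (0*3)*8 = 0*8 = 0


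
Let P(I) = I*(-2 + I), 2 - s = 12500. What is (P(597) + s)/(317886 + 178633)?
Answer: 342717/496519 ≈ 0.69024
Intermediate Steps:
s = -12498 (s = 2 - 1*12500 = 2 - 12500 = -12498)
(P(597) + s)/(317886 + 178633) = (597*(-2 + 597) - 12498)/(317886 + 178633) = (597*595 - 12498)/496519 = (355215 - 12498)*(1/496519) = 342717*(1/496519) = 342717/496519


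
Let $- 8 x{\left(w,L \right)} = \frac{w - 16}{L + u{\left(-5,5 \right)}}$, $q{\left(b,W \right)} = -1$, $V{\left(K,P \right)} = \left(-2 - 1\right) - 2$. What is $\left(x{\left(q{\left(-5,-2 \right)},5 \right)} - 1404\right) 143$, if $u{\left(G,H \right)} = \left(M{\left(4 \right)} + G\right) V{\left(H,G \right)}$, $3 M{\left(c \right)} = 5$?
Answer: $- \frac{8030319}{40} \approx -2.0076 \cdot 10^{5}$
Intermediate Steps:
$V{\left(K,P \right)} = -5$ ($V{\left(K,P \right)} = -3 - 2 = -5$)
$M{\left(c \right)} = \frac{5}{3}$ ($M{\left(c \right)} = \frac{1}{3} \cdot 5 = \frac{5}{3}$)
$u{\left(G,H \right)} = - \frac{25}{3} - 5 G$ ($u{\left(G,H \right)} = \left(\frac{5}{3} + G\right) \left(-5\right) = - \frac{25}{3} - 5 G$)
$x{\left(w,L \right)} = - \frac{-16 + w}{8 \left(\frac{50}{3} + L\right)}$ ($x{\left(w,L \right)} = - \frac{\left(w - 16\right) \frac{1}{L - - \frac{50}{3}}}{8} = - \frac{\left(-16 + w\right) \frac{1}{L + \left(- \frac{25}{3} + 25\right)}}{8} = - \frac{\left(-16 + w\right) \frac{1}{L + \frac{50}{3}}}{8} = - \frac{\left(-16 + w\right) \frac{1}{\frac{50}{3} + L}}{8} = - \frac{\frac{1}{\frac{50}{3} + L} \left(-16 + w\right)}{8} = - \frac{-16 + w}{8 \left(\frac{50}{3} + L\right)}$)
$\left(x{\left(q{\left(-5,-2 \right)},5 \right)} - 1404\right) 143 = \left(\frac{3 \left(16 - -1\right)}{8 \left(50 + 3 \cdot 5\right)} - 1404\right) 143 = \left(\frac{3 \left(16 + 1\right)}{8 \left(50 + 15\right)} - 1404\right) 143 = \left(\frac{3}{8} \cdot \frac{1}{65} \cdot 17 - 1404\right) 143 = \left(\frac{51}{520} - 1404\right) 143 = \left(- \frac{730029}{520}\right) 143 = - \frac{8030319}{40}$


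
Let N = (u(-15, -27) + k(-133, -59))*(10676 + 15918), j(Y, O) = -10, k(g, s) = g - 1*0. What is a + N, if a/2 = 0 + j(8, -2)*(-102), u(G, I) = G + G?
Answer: -4332782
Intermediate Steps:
k(g, s) = g (k(g, s) = g + 0 = g)
u(G, I) = 2*G
a = 2040 (a = 2*(0 - 10*(-102)) = 2*(0 + 1020) = 2*1020 = 2040)
N = -4334822 (N = (2*(-15) - 133)*(10676 + 15918) = (-30 - 133)*26594 = -163*26594 = -4334822)
a + N = 2040 - 4334822 = -4332782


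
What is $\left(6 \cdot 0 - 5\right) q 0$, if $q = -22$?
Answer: $0$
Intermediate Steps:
$\left(6 \cdot 0 - 5\right) q 0 = \left(6 \cdot 0 - 5\right) \left(-22\right) 0 = \left(0 - 5\right) \left(-22\right) 0 = \left(-5\right) \left(-22\right) 0 = 110 \cdot 0 = 0$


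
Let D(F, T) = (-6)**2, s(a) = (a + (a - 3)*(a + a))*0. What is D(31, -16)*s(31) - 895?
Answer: -895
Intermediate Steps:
s(a) = 0 (s(a) = (a + (-3 + a)*(2*a))*0 = (a + 2*a*(-3 + a))*0 = 0)
D(F, T) = 36
D(31, -16)*s(31) - 895 = 36*0 - 895 = 0 - 895 = -895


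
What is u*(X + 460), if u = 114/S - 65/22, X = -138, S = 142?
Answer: -541121/781 ≈ -692.86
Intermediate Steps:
u = -3361/1562 (u = 114/142 - 65/22 = 114*(1/142) - 65*1/22 = 57/71 - 65/22 = -3361/1562 ≈ -2.1517)
u*(X + 460) = -3361*(-138 + 460)/1562 = -3361/1562*322 = -541121/781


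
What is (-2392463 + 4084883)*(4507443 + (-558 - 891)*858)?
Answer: 5524399056420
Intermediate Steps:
(-2392463 + 4084883)*(4507443 + (-558 - 891)*858) = 1692420*(4507443 - 1449*858) = 1692420*(4507443 - 1243242) = 1692420*3264201 = 5524399056420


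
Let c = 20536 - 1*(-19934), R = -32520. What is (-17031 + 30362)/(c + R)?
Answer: 13331/7950 ≈ 1.6769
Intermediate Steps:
c = 40470 (c = 20536 + 19934 = 40470)
(-17031 + 30362)/(c + R) = (-17031 + 30362)/(40470 - 32520) = 13331/7950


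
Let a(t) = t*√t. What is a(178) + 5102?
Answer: 5102 + 178*√178 ≈ 7476.8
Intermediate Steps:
a(t) = t^(3/2)
a(178) + 5102 = 178^(3/2) + 5102 = 178*√178 + 5102 = 5102 + 178*√178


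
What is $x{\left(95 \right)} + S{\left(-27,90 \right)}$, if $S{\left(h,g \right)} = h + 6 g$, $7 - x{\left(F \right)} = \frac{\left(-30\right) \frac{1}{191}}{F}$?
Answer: $\frac{1887086}{3629} \approx 520.0$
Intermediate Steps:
$x{\left(F \right)} = 7 + \frac{30}{191 F}$ ($x{\left(F \right)} = 7 - \frac{\left(-30\right) \frac{1}{191}}{F} = 7 - - \frac{30}{191 F} = 7 + \frac{30}{191 F}$)
$x{\left(95 \right)} + S{\left(-27,90 \right)} = \left(7 + \frac{30}{191 \cdot 95}\right) + \left(-27 + 6 \cdot 90\right) = \left(7 + \frac{30}{191} \cdot \frac{1}{95}\right) + \left(-27 + 540\right) = \left(7 + \frac{6}{3629}\right) + 513 = \frac{25409}{3629} + 513 = \frac{1887086}{3629}$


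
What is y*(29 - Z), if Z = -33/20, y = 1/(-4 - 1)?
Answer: -613/100 ≈ -6.1300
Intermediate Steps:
y = -1/5 (y = 1/(-5) = -1/5 ≈ -0.20000)
Z = -33/20 (Z = -33*1/20 = -33/20 ≈ -1.6500)
y*(29 - Z) = -(29 - 1*(-33/20))/5 = -(29 + 33/20)/5 = -1/5*613/20 = -613/100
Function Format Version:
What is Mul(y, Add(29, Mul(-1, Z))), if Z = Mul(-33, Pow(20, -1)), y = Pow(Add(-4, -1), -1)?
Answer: Rational(-613, 100) ≈ -6.1300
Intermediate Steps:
y = Rational(-1, 5) (y = Pow(-5, -1) = Rational(-1, 5) ≈ -0.20000)
Z = Rational(-33, 20) (Z = Mul(-33, Rational(1, 20)) = Rational(-33, 20) ≈ -1.6500)
Mul(y, Add(29, Mul(-1, Z))) = Mul(Rational(-1, 5), Add(29, Mul(-1, Rational(-33, 20)))) = Mul(Rational(-1, 5), Add(29, Rational(33, 20))) = Mul(Rational(-1, 5), Rational(613, 20)) = Rational(-613, 100)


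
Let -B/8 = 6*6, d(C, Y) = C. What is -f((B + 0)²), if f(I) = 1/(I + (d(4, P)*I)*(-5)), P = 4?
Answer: 1/1575936 ≈ 6.3454e-7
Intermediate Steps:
B = -288 (B = -48*6 = -8*36 = -288)
f(I) = -1/(19*I) (f(I) = 1/(I + (4*I)*(-5)) = 1/(I - 20*I) = 1/(-19*I) = -1/(19*I))
-f((B + 0)²) = -(-1)/(19*((-288 + 0)²)) = -(-1)/(19*((-288)²)) = -(-1)/(19*82944) = -1*(-1/1575936) = 1/1575936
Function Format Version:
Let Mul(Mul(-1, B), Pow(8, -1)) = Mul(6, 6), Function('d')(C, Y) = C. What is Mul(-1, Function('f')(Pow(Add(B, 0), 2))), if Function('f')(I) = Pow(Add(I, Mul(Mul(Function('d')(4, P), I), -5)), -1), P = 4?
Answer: Rational(1, 1575936) ≈ 6.3454e-7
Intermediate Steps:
B = -288 (B = Mul(-8, Mul(6, 6)) = Mul(-8, 36) = -288)
Function('f')(I) = Mul(Rational(-1, 19), Pow(I, -1)) (Function('f')(I) = Pow(Add(I, Mul(Mul(4, I), -5)), -1) = Pow(Add(I, Mul(-20, I)), -1) = Pow(Mul(-19, I), -1) = Mul(Rational(-1, 19), Pow(I, -1)))
Mul(-1, Function('f')(Pow(Add(B, 0), 2))) = Mul(-1, Mul(Rational(-1, 19), Pow(Pow(Add(-288, 0), 2), -1))) = Mul(-1, Mul(Rational(-1, 19), Pow(Pow(-288, 2), -1))) = Mul(-1, Mul(Rational(-1, 19), Pow(82944, -1))) = Mul(-1, Mul(Rational(-1, 19), Rational(1, 82944))) = Mul(-1, Rational(-1, 1575936)) = Rational(1, 1575936)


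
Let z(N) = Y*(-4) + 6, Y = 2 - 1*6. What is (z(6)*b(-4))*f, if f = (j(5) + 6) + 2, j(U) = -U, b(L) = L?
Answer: -264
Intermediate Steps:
Y = -4 (Y = 2 - 6 = -4)
z(N) = 22 (z(N) = -4*(-4) + 6 = 16 + 6 = 22)
f = 3 (f = (-1*5 + 6) + 2 = (-5 + 6) + 2 = 1 + 2 = 3)
(z(6)*b(-4))*f = (22*(-4))*3 = -88*3 = -264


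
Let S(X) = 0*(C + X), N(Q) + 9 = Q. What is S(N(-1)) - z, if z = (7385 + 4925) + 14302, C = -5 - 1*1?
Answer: -26612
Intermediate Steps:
C = -6 (C = -5 - 1 = -6)
N(Q) = -9 + Q
z = 26612 (z = 12310 + 14302 = 26612)
S(X) = 0 (S(X) = 0*(-6 + X) = 0)
S(N(-1)) - z = 0 - 1*26612 = 0 - 26612 = -26612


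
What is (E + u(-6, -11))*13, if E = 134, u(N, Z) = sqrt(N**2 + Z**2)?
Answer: 1742 + 13*sqrt(157) ≈ 1904.9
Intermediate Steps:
(E + u(-6, -11))*13 = (134 + sqrt((-6)**2 + (-11)**2))*13 = (134 + sqrt(36 + 121))*13 = (134 + sqrt(157))*13 = 1742 + 13*sqrt(157)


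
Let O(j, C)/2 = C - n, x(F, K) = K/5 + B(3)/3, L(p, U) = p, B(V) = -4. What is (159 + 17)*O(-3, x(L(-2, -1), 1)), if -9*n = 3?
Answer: -1408/5 ≈ -281.60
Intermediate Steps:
n = -⅓ (n = -⅑*3 = -⅓ ≈ -0.33333)
x(F, K) = -4/3 + K/5 (x(F, K) = K/5 - 4/3 = -4/3 + K/5)
O(j, C) = ⅔ + 2*C (O(j, C) = 2*(C - 1*(-⅓)) = 2*(C + ⅓) = 2*(⅓ + C) = ⅔ + 2*C)
(159 + 17)*O(-3, x(L(-2, -1), 1)) = (159 + 17)*(⅔ + 2*(-4/3 + (⅕)*1)) = 176*(⅔ + 2*(-4/3 + ⅕)) = 176*(⅔ + 2*(-17/15)) = 176*(⅔ - 34/15) = 176*(-8/5) = -1408/5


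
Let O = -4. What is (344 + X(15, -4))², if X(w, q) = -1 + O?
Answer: 114921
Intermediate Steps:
X(w, q) = -5 (X(w, q) = -1 - 4 = -5)
(344 + X(15, -4))² = (344 - 5)² = 339² = 114921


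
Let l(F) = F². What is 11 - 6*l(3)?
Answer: -43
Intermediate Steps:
11 - 6*l(3) = 11 - 6*3² = 11 - 6*9 = 11 - 54 = -43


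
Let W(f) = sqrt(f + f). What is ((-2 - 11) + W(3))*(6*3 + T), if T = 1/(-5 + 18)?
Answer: -235 + 235*sqrt(6)/13 ≈ -190.72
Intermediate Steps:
T = 1/13 ≈ 0.076923
W(f) = sqrt(2)*sqrt(f) (W(f) = sqrt(2*f) = sqrt(2)*sqrt(f))
((-2 - 11) + W(3))*(6*3 + T) = ((-2 - 11) + sqrt(2)*sqrt(3))*(6*3 + 1/13) = (-13 + sqrt(6))*(18 + 1/13) = (-13 + sqrt(6))*(235/13) = -235 + 235*sqrt(6)/13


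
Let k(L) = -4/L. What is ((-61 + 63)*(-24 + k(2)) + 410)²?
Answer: 128164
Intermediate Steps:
((-61 + 63)*(-24 + k(2)) + 410)² = ((-61 + 63)*(-24 - 4/2) + 410)² = (2*(-24 - 4*½) + 410)² = (2*(-24 - 2) + 410)² = (2*(-26) + 410)² = (-52 + 410)² = 358² = 128164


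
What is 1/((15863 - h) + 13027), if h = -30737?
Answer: 1/59627 ≈ 1.6771e-5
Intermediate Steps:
1/((15863 - h) + 13027) = 1/((15863 - 1*(-30737)) + 13027) = 1/((15863 + 30737) + 13027) = 1/(46600 + 13027) = 1/59627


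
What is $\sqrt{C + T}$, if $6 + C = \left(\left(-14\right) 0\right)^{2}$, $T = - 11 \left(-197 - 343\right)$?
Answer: $\sqrt{5934} \approx 77.032$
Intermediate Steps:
$T = 5940$ ($T = \left(-11\right) \left(-540\right) = 5940$)
$C = -6$ ($C = -6 + \left(\left(-14\right) 0\right)^{2} = -6 + 0^{2} = -6 + 0 = -6$)
$\sqrt{C + T} = \sqrt{-6 + 5940} = \sqrt{5934}$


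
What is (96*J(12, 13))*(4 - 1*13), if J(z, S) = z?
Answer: -10368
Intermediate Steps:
(96*J(12, 13))*(4 - 1*13) = (96*12)*(4 - 1*13) = 1152*(4 - 13) = 1152*(-9) = -10368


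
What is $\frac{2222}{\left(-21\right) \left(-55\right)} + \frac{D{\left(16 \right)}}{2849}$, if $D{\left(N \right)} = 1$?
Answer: $\frac{11747}{6105} \approx 1.9242$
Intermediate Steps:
$\frac{2222}{\left(-21\right) \left(-55\right)} + \frac{D{\left(16 \right)}}{2849} = \frac{2222}{\left(-21\right) \left(-55\right)} + 1 \cdot \frac{1}{2849} = \frac{2222}{1155} + 1 \cdot \frac{1}{2849} = 2222 \cdot \frac{1}{1155} + \frac{1}{2849} = \frac{202}{105} + \frac{1}{2849} = \frac{11747}{6105}$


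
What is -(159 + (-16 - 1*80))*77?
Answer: -4851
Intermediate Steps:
-(159 + (-16 - 1*80))*77 = -(159 + (-16 - 80))*77 = -(159 - 96)*77 = -63*77 = -1*4851 = -4851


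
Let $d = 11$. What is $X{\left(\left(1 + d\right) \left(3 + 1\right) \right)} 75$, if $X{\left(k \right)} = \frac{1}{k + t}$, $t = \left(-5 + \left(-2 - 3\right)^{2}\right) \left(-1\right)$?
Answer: $\frac{75}{28} \approx 2.6786$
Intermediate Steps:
$t = -20$ ($t = \left(-5 + \left(-5\right)^{2}\right) \left(-1\right) = \left(-5 + 25\right) \left(-1\right) = 20 \left(-1\right) = -20$)
$X{\left(k \right)} = \frac{1}{-20 + k}$ ($X{\left(k \right)} = \frac{1}{k - 20} = \frac{1}{-20 + k}$)
$X{\left(\left(1 + d\right) \left(3 + 1\right) \right)} 75 = \frac{1}{-20 + \left(1 + 11\right) \left(3 + 1\right)} 75 = \frac{1}{-20 + 12 \cdot 4} \cdot 75 = \frac{1}{-20 + 48} \cdot 75 = \frac{1}{28} \cdot 75 = \frac{75}{28}$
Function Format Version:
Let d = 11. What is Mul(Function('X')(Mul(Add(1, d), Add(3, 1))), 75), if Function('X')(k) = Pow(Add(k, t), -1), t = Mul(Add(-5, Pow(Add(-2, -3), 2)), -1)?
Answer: Rational(75, 28) ≈ 2.6786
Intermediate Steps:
t = -20 (t = Mul(Add(-5, Pow(-5, 2)), -1) = Mul(Add(-5, 25), -1) = Mul(20, -1) = -20)
Function('X')(k) = Pow(Add(-20, k), -1) (Function('X')(k) = Pow(Add(k, -20), -1) = Pow(Add(-20, k), -1))
Mul(Function('X')(Mul(Add(1, d), Add(3, 1))), 75) = Mul(Pow(Add(-20, Mul(Add(1, 11), Add(3, 1))), -1), 75) = Mul(Pow(Add(-20, Mul(12, 4)), -1), 75) = Mul(Pow(Add(-20, 48), -1), 75) = Mul(Pow(28, -1), 75) = Mul(Rational(1, 28), 75) = Rational(75, 28)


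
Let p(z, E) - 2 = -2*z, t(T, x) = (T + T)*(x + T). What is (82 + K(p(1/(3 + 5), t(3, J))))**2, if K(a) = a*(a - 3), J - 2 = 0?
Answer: 1630729/256 ≈ 6370.0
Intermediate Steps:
J = 2 (J = 2 + 0 = 2)
t(T, x) = 2*T*(T + x) (t(T, x) = (2*T)*(T + x) = 2*T*(T + x))
p(z, E) = 2 - 2*z
K(a) = a*(-3 + a)
(82 + K(p(1/(3 + 5), t(3, J))))**2 = (82 + (2 - 2/(3 + 5))*(-3 + (2 - 2/(3 + 5))))**2 = (82 + (2 - 2/8)*(-3 + (2 - 2/8)))**2 = (82 + (2 - 2*1/8)*(-3 + (2 - 2*1/8)))**2 = (82 + (2 - 1/4)*(-3 + (2 - 1/4)))**2 = (82 + 7*(-3 + 7/4)/4)**2 = (82 + (7/4)*(-5/4))**2 = (82 - 35/16)**2 = (1277/16)**2 = 1630729/256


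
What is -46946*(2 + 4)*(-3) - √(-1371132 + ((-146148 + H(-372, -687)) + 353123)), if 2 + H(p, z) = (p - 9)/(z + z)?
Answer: 845028 - I*√244198590310/458 ≈ 8.4503e+5 - 1079.0*I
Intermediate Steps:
H(p, z) = -2 + (-9 + p)/(2*z) (H(p, z) = -2 + (p - 9)/(z + z) = -2 + (-9 + p)/((2*z)) = -2 + (-9 + p)*(1/(2*z)) = -2 + (-9 + p)/(2*z))
-46946*(2 + 4)*(-3) - √(-1371132 + ((-146148 + H(-372, -687)) + 353123)) = -46946*(2 + 4)*(-3) - √(-1371132 + ((-146148 + (½)*(-9 - 372 - 4*(-687))/(-687)) + 353123)) = -281676*(-3) - √(-1371132 + ((-146148 + (½)*(-1/687)*(-9 - 372 + 2748)) + 353123)) = -46946*(-18) - √(-1371132 + ((-146148 + (½)*(-1/687)*2367) + 353123)) = 845028 - √(-1371132 + ((-146148 - 789/458) + 353123)) = 845028 - √(-1371132 + (-66936573/458 + 353123)) = 845028 - √(-1371132 + 94793761/458) = 845028 - √(-533184695/458) = 845028 - I*√244198590310/458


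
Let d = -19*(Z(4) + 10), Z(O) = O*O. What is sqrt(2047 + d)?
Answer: sqrt(1553) ≈ 39.408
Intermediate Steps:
Z(O) = O**2
d = -494 (d = -19*(4**2 + 10) = -19*(16 + 10) = -19*26 = -494)
sqrt(2047 + d) = sqrt(2047 - 494) = sqrt(1553)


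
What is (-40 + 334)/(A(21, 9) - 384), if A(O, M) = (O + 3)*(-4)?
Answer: -49/80 ≈ -0.61250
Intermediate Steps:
A(O, M) = -12 - 4*O (A(O, M) = (3 + O)*(-4) = -12 - 4*O)
(-40 + 334)/(A(21, 9) - 384) = (-40 + 334)/((-12 - 4*21) - 384) = 294/((-12 - 84) - 384) = 294/(-96 - 384) = 294/(-480) = 294*(-1/480) = -49/80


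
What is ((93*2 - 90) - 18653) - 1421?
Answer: -19978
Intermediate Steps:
((93*2 - 90) - 18653) - 1421 = ((186 - 90) - 18653) - 1421 = (96 - 18653) - 1421 = -18557 - 1421 = -19978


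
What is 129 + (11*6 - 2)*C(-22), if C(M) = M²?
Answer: 31105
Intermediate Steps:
129 + (11*6 - 2)*C(-22) = 129 + (11*6 - 2)*(-22)² = 129 + (66 - 2)*484 = 129 + 64*484 = 129 + 30976 = 31105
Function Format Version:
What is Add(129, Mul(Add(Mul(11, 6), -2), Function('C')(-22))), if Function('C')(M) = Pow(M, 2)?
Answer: 31105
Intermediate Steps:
Add(129, Mul(Add(Mul(11, 6), -2), Function('C')(-22))) = Add(129, Mul(Add(Mul(11, 6), -2), Pow(-22, 2))) = Add(129, Mul(Add(66, -2), 484)) = Add(129, Mul(64, 484)) = Add(129, 30976) = 31105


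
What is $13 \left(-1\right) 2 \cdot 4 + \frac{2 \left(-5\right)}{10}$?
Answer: $-105$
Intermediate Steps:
$13 \left(-1\right) 2 \cdot 4 + \frac{2 \left(-5\right)}{10} = 13 \left(\left(-2\right) 4\right) - 1 = 13 \left(-8\right) - 1 = -104 - 1 = -105$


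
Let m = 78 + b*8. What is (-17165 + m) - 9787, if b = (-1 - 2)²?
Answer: -26802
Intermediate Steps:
b = 9 (b = (-3)² = 9)
m = 150 (m = 78 + 9*8 = 78 + 72 = 150)
(-17165 + m) - 9787 = (-17165 + 150) - 9787 = -17015 - 9787 = -26802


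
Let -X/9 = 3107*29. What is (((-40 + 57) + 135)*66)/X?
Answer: -3344/270309 ≈ -0.012371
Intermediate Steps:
X = -810927 (X = -27963*29 = -9*90103 = -810927)
(((-40 + 57) + 135)*66)/X = (((-40 + 57) + 135)*66)/(-810927) = ((17 + 135)*66)*(-1/810927) = (152*66)*(-1/810927) = 10032*(-1/810927) = -3344/270309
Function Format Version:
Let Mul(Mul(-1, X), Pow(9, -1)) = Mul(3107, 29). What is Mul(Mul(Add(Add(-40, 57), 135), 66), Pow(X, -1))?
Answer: Rational(-3344, 270309) ≈ -0.012371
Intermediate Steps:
X = -810927 (X = Mul(-9, Mul(3107, 29)) = Mul(-9, 90103) = -810927)
Mul(Mul(Add(Add(-40, 57), 135), 66), Pow(X, -1)) = Mul(Mul(Add(Add(-40, 57), 135), 66), Pow(-810927, -1)) = Mul(Mul(Add(17, 135), 66), Rational(-1, 810927)) = Mul(Mul(152, 66), Rational(-1, 810927)) = Mul(10032, Rational(-1, 810927)) = Rational(-3344, 270309)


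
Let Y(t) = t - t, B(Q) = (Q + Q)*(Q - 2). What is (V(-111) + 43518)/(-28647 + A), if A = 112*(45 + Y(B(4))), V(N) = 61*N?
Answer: -4083/2623 ≈ -1.5566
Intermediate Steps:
B(Q) = 2*Q*(-2 + Q) (B(Q) = (2*Q)*(-2 + Q) = 2*Q*(-2 + Q))
Y(t) = 0
A = 5040 (A = 112*(45 + 0) = 112*45 = 5040)
(V(-111) + 43518)/(-28647 + A) = (61*(-111) + 43518)/(-28647 + 5040) = (-6771 + 43518)/(-23607) = 36747*(-1/23607) = -4083/2623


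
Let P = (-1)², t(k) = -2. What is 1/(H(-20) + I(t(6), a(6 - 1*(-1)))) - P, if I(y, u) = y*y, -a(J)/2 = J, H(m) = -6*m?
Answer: -123/124 ≈ -0.99194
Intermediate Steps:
a(J) = -2*J
I(y, u) = y²
P = 1
1/(H(-20) + I(t(6), a(6 - 1*(-1)))) - P = 1/(-6*(-20) + (-2)²) - 1*1 = 1/(120 + 4) - 1 = 1/124 - 1 = -123/124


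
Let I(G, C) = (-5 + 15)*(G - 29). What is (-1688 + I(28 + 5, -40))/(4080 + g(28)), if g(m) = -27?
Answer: -1648/4053 ≈ -0.40661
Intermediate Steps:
I(G, C) = -290 + 10*G (I(G, C) = 10*(-29 + G) = -290 + 10*G)
(-1688 + I(28 + 5, -40))/(4080 + g(28)) = (-1688 + (-290 + 10*(28 + 5)))/(4080 - 27) = (-1688 + (-290 + 10*33))/4053 = (-1688 + (-290 + 330))*(1/4053) = (-1688 + 40)*(1/4053) = -1648*1/4053 = -1648/4053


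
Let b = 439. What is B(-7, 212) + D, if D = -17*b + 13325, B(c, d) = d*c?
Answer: 4378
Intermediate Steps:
B(c, d) = c*d
D = 5862 (D = -17*439 + 13325 = -7463 + 13325 = 5862)
B(-7, 212) + D = -7*212 + 5862 = -1484 + 5862 = 4378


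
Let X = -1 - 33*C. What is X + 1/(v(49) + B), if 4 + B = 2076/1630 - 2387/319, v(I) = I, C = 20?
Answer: -605995707/916822 ≈ -660.97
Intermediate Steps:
B = -241293/23635 (B = -4 + (2076/1630 - 2387/319) = -4 + (2076*(1/1630) - 2387*1/319) = -4 + (1038/815 - 217/29) = -4 - 146753/23635 = -241293/23635 ≈ -10.209)
X = -661 (X = -1 - 33*20 = -1 - 660 = -661)
X + 1/(v(49) + B) = -661 + 1/(49 - 241293/23635) = -661 + 1/(916822/23635) = -661 + 23635/916822 = -605995707/916822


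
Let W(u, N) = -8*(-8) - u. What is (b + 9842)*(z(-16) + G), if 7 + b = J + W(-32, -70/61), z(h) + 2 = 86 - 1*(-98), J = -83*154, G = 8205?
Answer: -23911337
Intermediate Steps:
J = -12782
z(h) = 182 (z(h) = -2 + (86 - 1*(-98)) = -2 + (86 + 98) = -2 + 184 = 182)
W(u, N) = 64 - u
b = -12693 (b = -7 + (-12782 + (64 - 1*(-32))) = -7 + (-12782 + (64 + 32)) = -7 + (-12782 + 96) = -7 - 12686 = -12693)
(b + 9842)*(z(-16) + G) = (-12693 + 9842)*(182 + 8205) = -2851*8387 = -23911337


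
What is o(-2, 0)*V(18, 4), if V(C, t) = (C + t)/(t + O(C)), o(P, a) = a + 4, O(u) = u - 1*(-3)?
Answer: 88/25 ≈ 3.5200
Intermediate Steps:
O(u) = 3 + u (O(u) = u + 3 = 3 + u)
o(P, a) = 4 + a
V(C, t) = (C + t)/(3 + C + t) (V(C, t) = (C + t)/(t + (3 + C)) = (C + t)/(3 + C + t))
o(-2, 0)*V(18, 4) = (4 + 0)*((18 + 4)/(3 + 18 + 4)) = 4*(22/25) = 88/25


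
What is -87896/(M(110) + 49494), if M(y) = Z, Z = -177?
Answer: -87896/49317 ≈ -1.7823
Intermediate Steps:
M(y) = -177
-87896/(M(110) + 49494) = -87896/(-177 + 49494) = -87896/49317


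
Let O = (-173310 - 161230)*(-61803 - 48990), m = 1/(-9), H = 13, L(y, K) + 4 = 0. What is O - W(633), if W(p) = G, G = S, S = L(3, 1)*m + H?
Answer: 333582211859/9 ≈ 3.7065e+10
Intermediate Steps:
L(y, K) = -4 (L(y, K) = -4 + 0 = -4)
m = -1/9 ≈ -0.11111
S = 121/9 (S = -4*(-1/9) + 13 = 4/9 + 13 = 121/9 ≈ 13.444)
G = 121/9 ≈ 13.444
W(p) = 121/9
O = 37064690220 (O = -334540*(-110793) = 37064690220)
O - W(633) = 37064690220 - 1*121/9 = 37064690220 - 121/9 = 333582211859/9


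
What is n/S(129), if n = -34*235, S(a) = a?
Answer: -7990/129 ≈ -61.938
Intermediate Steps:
n = -7990
n/S(129) = -7990/129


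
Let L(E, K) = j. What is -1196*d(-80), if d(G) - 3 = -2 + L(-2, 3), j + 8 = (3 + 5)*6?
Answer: -49036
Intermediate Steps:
j = 40 (j = -8 + (3 + 5)*6 = -8 + 8*6 = -8 + 48 = 40)
L(E, K) = 40
d(G) = 41 (d(G) = 3 + (-2 + 40) = 3 + 38 = 41)
-1196*d(-80) = -1196*41 = -49036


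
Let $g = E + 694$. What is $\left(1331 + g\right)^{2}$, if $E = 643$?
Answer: $7118224$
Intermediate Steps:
$g = 1337$ ($g = 643 + 694 = 1337$)
$\left(1331 + g\right)^{2} = \left(1331 + 1337\right)^{2} = 2668^{2} = 7118224$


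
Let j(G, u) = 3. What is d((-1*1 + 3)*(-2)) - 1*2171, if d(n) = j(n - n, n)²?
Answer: -2162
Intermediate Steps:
d(n) = 9 (d(n) = 3² = 9)
d((-1*1 + 3)*(-2)) - 1*2171 = 9 - 1*2171 = 9 - 2171 = -2162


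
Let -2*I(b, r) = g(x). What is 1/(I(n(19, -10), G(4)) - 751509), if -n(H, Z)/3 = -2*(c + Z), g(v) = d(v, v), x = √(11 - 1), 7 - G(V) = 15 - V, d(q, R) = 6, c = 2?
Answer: -1/751512 ≈ -1.3307e-6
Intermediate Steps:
G(V) = -8 + V (G(V) = 7 - (15 - V) = 7 + (-15 + V) = -8 + V)
x = √10 ≈ 3.1623
g(v) = 6
n(H, Z) = 12 + 6*Z (n(H, Z) = -(-6)*(2 + Z) = -3*(-4 - 2*Z) = 12 + 6*Z)
I(b, r) = -3 (I(b, r) = -½*6 = -3)
1/(I(n(19, -10), G(4)) - 751509) = 1/(-3 - 751509) = 1/(-751512) = -1/751512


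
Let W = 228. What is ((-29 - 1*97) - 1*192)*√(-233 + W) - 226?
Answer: -226 - 318*I*√5 ≈ -226.0 - 711.07*I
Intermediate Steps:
((-29 - 1*97) - 1*192)*√(-233 + W) - 226 = ((-29 - 1*97) - 1*192)*√(-233 + 228) - 226 = ((-29 - 97) - 192)*√(-5) - 226 = (-126 - 192)*(I*√5) - 226 = -318*I*√5 - 226 = -226 - 318*I*√5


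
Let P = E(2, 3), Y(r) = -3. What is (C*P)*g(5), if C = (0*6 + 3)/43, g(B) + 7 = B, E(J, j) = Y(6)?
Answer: 18/43 ≈ 0.41860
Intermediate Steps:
E(J, j) = -3
P = -3
g(B) = -7 + B
C = 3/43 (C = (0 + 3)*(1/43) = 3*(1/43) = 3/43 ≈ 0.069767)
(C*P)*g(5) = ((3/43)*(-3))*(-7 + 5) = -9/43*(-2) = 18/43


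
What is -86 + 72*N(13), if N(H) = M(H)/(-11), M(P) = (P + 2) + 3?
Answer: -2242/11 ≈ -203.82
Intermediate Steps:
M(P) = 5 + P (M(P) = (2 + P) + 3 = 5 + P)
N(H) = -5/11 - H/11 (N(H) = (5 + H)/(-11) = (5 + H)*(-1/11) = -5/11 - H/11)
-86 + 72*N(13) = -86 + 72*(-5/11 - 1/11*13) = -86 + 72*(-5/11 - 13/11) = -86 + 72*(-18/11) = -86 - 1296/11 = -2242/11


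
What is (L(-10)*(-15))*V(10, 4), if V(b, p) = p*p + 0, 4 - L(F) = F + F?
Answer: -5760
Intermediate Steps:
L(F) = 4 - 2*F (L(F) = 4 - (F + F) = 4 - 2*F)
V(b, p) = p² (V(b, p) = p² + 0 = p²)
(L(-10)*(-15))*V(10, 4) = ((4 - 2*(-10))*(-15))*4² = ((4 + 20)*(-15))*16 = (24*(-15))*16 = -360*16 = -5760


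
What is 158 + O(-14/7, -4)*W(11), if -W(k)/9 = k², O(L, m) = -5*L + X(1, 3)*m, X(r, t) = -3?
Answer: -23800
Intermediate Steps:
O(L, m) = -5*L - 3*m
W(k) = -9*k²
158 + O(-14/7, -4)*W(11) = 158 + (-(-70)/7 - 3*(-4))*(-9*11²) = 158 + (-(-70)/7 + 12)*(-9*121) = 158 + (-5*(-2) + 12)*(-1089) = 158 + (10 + 12)*(-1089) = 158 + 22*(-1089) = 158 - 23958 = -23800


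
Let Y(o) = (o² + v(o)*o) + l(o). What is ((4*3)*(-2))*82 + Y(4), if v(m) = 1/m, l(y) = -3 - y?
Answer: -1958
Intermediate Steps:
v(m) = 1/m
Y(o) = -2 + o² - o (Y(o) = (o² + o/o) + (-3 - o) = (o² + 1) + (-3 - o) = (1 + o²) + (-3 - o) = -2 + o² - o)
((4*3)*(-2))*82 + Y(4) = ((4*3)*(-2))*82 + (-2 + 4² - 1*4) = (12*(-2))*82 + (-2 + 16 - 4) = -24*82 + 10 = -1968 + 10 = -1958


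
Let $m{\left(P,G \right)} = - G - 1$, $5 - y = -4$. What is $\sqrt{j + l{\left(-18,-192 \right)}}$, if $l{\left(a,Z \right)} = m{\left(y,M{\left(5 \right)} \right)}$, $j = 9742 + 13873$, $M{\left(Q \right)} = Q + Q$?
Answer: $2 \sqrt{5901} \approx 153.64$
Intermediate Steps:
$y = 9$ ($y = 5 - -4 = 5 + 4 = 9$)
$M{\left(Q \right)} = 2 Q$
$j = 23615$
$m{\left(P,G \right)} = -1 - G$
$l{\left(a,Z \right)} = -11$ ($l{\left(a,Z \right)} = -1 - 2 \cdot 5 = -1 - 10 = -11$)
$\sqrt{j + l{\left(-18,-192 \right)}} = \sqrt{23615 - 11} = \sqrt{23604} = 2 \sqrt{5901}$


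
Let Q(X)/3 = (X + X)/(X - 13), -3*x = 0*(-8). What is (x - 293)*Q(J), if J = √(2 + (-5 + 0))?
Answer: -2637/86 + 11427*I*√3/86 ≈ -30.663 + 230.14*I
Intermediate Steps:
x = 0 (x = -0*(-8) = -⅓*0 = 0)
J = I*√3 (J = √(2 - 5) = √(-3) = I*√3 ≈ 1.732*I)
Q(X) = 6*X/(-13 + X) (Q(X) = 3*((X + X)/(X - 13)) = 3*((2*X)/(-13 + X)) = 3*(2*X/(-13 + X)) = 6*X/(-13 + X))
(x - 293)*Q(J) = (0 - 293)*(6*(I*√3)/(-13 + I*√3)) = -1758*I*√3/(-13 + I*√3)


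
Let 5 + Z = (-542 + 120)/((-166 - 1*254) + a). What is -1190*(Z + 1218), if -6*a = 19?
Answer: -3667983410/2539 ≈ -1.4447e+6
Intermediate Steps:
a = -19/6 (a = -1/6*19 = -19/6 ≈ -3.1667)
Z = -10163/2539 (Z = -5 + (-542 + 120)/((-166 - 1*254) - 19/6) = -5 - 422/((-166 - 254) - 19/6) = -5 - 422/(-420 - 19/6) = -5 - 422/(-2539/6) = -5 - 422*(-6/2539) = -5 + 2532/2539 = -10163/2539 ≈ -4.0028)
-1190*(Z + 1218) = -1190*(-10163/2539 + 1218) = -1190*3082339/2539 = -3667983410/2539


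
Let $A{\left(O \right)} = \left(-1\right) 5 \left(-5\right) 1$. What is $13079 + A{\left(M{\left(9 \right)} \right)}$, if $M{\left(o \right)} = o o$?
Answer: $13104$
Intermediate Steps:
$M{\left(o \right)} = o^{2}$
$A{\left(O \right)} = 25$ ($A{\left(O \right)} = \left(-5\right) \left(-5\right) 1 = 25 \cdot 1 = 25$)
$13079 + A{\left(M{\left(9 \right)} \right)} = 13079 + 25 = 13104$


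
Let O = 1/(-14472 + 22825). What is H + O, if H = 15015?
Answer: 125420296/8353 ≈ 15015.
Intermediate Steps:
O = 1/8353 ≈ 0.00011972
H + O = 15015 + 1/8353 = 125420296/8353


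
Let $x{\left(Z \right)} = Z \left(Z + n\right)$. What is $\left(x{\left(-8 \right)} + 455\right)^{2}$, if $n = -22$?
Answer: $483025$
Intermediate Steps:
$x{\left(Z \right)} = Z \left(-22 + Z\right)$ ($x{\left(Z \right)} = Z \left(Z - 22\right) = Z \left(-22 + Z\right)$)
$\left(x{\left(-8 \right)} + 455\right)^{2} = \left(- 8 \left(-22 - 8\right) + 455\right)^{2} = \left(\left(-8\right) \left(-30\right) + 455\right)^{2} = \left(240 + 455\right)^{2} = 695^{2} = 483025$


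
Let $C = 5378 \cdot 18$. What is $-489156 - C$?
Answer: $-585960$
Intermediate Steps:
$C = 96804$
$-489156 - C = -489156 - 96804 = -585960$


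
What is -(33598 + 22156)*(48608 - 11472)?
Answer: -2070480544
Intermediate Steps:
-(33598 + 22156)*(48608 - 11472) = -55754*37136 = -1*2070480544 = -2070480544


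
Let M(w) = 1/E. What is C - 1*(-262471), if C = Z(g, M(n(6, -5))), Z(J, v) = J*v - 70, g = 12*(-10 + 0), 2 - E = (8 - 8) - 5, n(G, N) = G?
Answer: 1836687/7 ≈ 2.6238e+5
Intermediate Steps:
E = 7 (E = 2 - ((8 - 8) - 5) = 2 - (0 - 5) = 2 - 1*(-5) = 2 + 5 = 7)
g = -120 (g = 12*(-10) = -120)
M(w) = ⅐ (M(w) = 1/7 = ⅐)
Z(J, v) = -70 + J*v
C = -610/7 (C = -70 - 120*⅐ = -70 - 120/7 = -610/7 ≈ -87.143)
C - 1*(-262471) = -610/7 - 1*(-262471) = -610/7 + 262471 = 1836687/7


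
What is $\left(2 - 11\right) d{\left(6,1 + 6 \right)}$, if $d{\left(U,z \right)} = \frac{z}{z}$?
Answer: $-9$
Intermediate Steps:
$d{\left(U,z \right)} = 1$
$\left(2 - 11\right) d{\left(6,1 + 6 \right)} = \left(2 - 11\right) 1 = \left(-9\right) 1 = -9$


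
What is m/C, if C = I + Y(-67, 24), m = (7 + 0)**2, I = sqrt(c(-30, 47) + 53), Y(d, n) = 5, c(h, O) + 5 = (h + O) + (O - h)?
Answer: -245/117 + 49*sqrt(142)/117 ≈ 2.8966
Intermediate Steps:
c(h, O) = -5 + 2*O (c(h, O) = -5 + ((h + O) + (O - h)) = -5 + ((O + h) + (O - h)) = -5 + 2*O)
I = sqrt(142) (I = sqrt((-5 + 2*47) + 53) = sqrt((-5 + 94) + 53) = sqrt(89 + 53) = sqrt(142) ≈ 11.916)
m = 49 (m = 7**2 = 49)
C = 5 + sqrt(142) (C = sqrt(142) + 5 = 5 + sqrt(142) ≈ 16.916)
m/C = 49/(5 + sqrt(142))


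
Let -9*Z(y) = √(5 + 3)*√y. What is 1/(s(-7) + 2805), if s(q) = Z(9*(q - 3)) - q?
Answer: 6327/17791544 + 3*I*√5/17791544 ≈ 0.00035562 + 3.7704e-7*I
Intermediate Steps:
Z(y) = -2*√2*√y/9 (Z(y) = -√(5 + 3)*√y/9 = -√8*√y/9 = -2*√2*√y/9)
s(q) = -q - 2*√2*√(-27 + 9*q)/9 (s(q) = -2*√2*√(9*(q - 3))/9 - q = -2*√2*√(9*(-3 + q))/9 - q = -2*√2*√(-27 + 9*q)/9 - q = -q - 2*√2*√(-27 + 9*q)/9)
1/(s(-7) + 2805) = 1/((-1*(-7) - 2*√(-6 + 2*(-7))/3) + 2805) = 1/((7 - 2*√(-6 - 14)/3) + 2805) = 1/((7 - 4*I*√5/3) + 2805) = 1/(2812 - 4*I*√5/3)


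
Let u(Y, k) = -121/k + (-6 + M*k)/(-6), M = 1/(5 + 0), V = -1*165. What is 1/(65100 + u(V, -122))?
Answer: 1830/119144087 ≈ 1.5360e-5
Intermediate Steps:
V = -165
M = ⅕ (M = 1/5 = ⅕ ≈ 0.20000)
u(Y, k) = 1 - 121/k - k/30 (u(Y, k) = -121/k + (-6 + k/5)/(-6) = -121/k + (-6 + k/5)*(-⅙) = -121/k + (1 - k/30) = 1 - 121/k - k/30)
1/(65100 + u(V, -122)) = 1/(65100 + (1 - 121/(-122) - 1/30*(-122))) = 1/(65100 + (1 - 121*(-1/122) + 61/15)) = 1/(65100 + (1 + 121/122 + 61/15)) = 1/(65100 + 11087/1830) = 1/(119144087/1830) = 1830/119144087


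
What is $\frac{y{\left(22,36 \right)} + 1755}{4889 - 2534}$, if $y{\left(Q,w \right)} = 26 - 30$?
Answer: $\frac{1751}{2355} \approx 0.74352$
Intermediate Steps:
$y{\left(Q,w \right)} = -4$
$\frac{y{\left(22,36 \right)} + 1755}{4889 - 2534} = \frac{-4 + 1755}{4889 - 2534} = \frac{1751}{2355}$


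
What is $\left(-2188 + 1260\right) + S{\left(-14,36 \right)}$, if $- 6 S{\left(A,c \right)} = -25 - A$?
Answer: $- \frac{5557}{6} \approx -926.17$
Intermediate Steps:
$S{\left(A,c \right)} = \frac{25}{6} + \frac{A}{6}$ ($S{\left(A,c \right)} = - \frac{-25 - A}{6} = \frac{25}{6} + \frac{A}{6}$)
$\left(-2188 + 1260\right) + S{\left(-14,36 \right)} = \left(-2188 + 1260\right) + \left(\frac{25}{6} + \frac{1}{6} \left(-14\right)\right) = -928 + \left(\frac{25}{6} - \frac{7}{3}\right) = -928 + \frac{11}{6} = - \frac{5557}{6}$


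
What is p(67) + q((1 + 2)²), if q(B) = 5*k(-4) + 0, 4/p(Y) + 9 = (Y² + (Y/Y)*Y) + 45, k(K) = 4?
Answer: 22961/1148 ≈ 20.001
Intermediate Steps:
p(Y) = 4/(36 + Y + Y²) (p(Y) = 4/(-9 + ((Y² + (Y/Y)*Y) + 45)) = 4/(-9 + ((Y² + 1*Y) + 45)) = 4/(-9 + ((Y² + Y) + 45)) = 4/(-9 + ((Y + Y²) + 45)) = 4/(-9 + (45 + Y + Y²)) = 4/(36 + Y + Y²))
q(B) = 20 (q(B) = 5*4 + 0 = 20 + 0 = 20)
p(67) + q((1 + 2)²) = 4/(36 + 67 + 67²) + 20 = 4/(36 + 67 + 4489) + 20 = 4/4592 + 20 = 4*(1/4592) + 20 = 1/1148 + 20 = 22961/1148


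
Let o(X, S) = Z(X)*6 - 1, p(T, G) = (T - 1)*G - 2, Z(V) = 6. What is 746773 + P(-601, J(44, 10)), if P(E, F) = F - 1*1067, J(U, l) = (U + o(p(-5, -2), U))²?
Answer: 751947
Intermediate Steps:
p(T, G) = -2 + G*(-1 + T) (p(T, G) = (-1 + T)*G - 2 = G*(-1 + T) - 2 = -2 + G*(-1 + T))
o(X, S) = 35 (o(X, S) = 6*6 - 1 = 36 - 1 = 35)
J(U, l) = (35 + U)² (J(U, l) = (U + 35)² = (35 + U)²)
P(E, F) = -1067 + F (P(E, F) = F - 1067 = -1067 + F)
746773 + P(-601, J(44, 10)) = 746773 + (-1067 + (35 + 44)²) = 746773 + (-1067 + 79²) = 746773 + (-1067 + 6241) = 746773 + 5174 = 751947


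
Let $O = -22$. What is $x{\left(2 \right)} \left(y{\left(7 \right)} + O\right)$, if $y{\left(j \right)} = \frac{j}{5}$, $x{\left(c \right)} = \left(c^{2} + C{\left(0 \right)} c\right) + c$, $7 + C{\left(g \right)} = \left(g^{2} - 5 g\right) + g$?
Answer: $\frac{824}{5} \approx 164.8$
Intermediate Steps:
$C{\left(g \right)} = -7 + g^{2} - 4 g$ ($C{\left(g \right)} = -7 + \left(\left(g^{2} - 5 g\right) + g\right) = -7 + \left(g^{2} - 4 g\right) = -7 + g^{2} - 4 g$)
$x{\left(c \right)} = c^{2} - 6 c$ ($x{\left(c \right)} = \left(c^{2} + \left(-7 + 0^{2} - 0\right) c\right) + c = \left(c^{2} + \left(-7 + 0 + 0\right) c\right) + c = \left(c^{2} - 7 c\right) + c = c^{2} - 6 c$)
$y{\left(j \right)} = \frac{j}{5}$ ($y{\left(j \right)} = j \frac{1}{5} = \frac{j}{5}$)
$x{\left(2 \right)} \left(y{\left(7 \right)} + O\right) = 2 \left(-6 + 2\right) \left(\frac{1}{5} \cdot 7 - 22\right) = 2 \left(-4\right) \left(\frac{7}{5} - 22\right) = \left(-8\right) \left(- \frac{103}{5}\right) = \frac{824}{5}$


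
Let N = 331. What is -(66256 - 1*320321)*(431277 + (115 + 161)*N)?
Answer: 132782753145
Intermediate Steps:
-(66256 - 1*320321)*(431277 + (115 + 161)*N) = -(66256 - 1*320321)*(431277 + (115 + 161)*331) = -(66256 - 320321)*(431277 + 276*331) = -(-254065)*(431277 + 91356) = -(-254065)*522633 = -1*(-132782753145) = 132782753145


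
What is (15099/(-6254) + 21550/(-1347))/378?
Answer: -155112053/3184324164 ≈ -0.048711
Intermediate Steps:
(15099/(-6254) + 21550/(-1347))/378 = (15099*(-1/6254) + 21550*(-1/1347))*(1/378) = (-15099/6254 - 21550/1347)*(1/378) = -155112053/8424138*1/378 = -155112053/3184324164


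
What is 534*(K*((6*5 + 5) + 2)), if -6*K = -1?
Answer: 3293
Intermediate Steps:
K = 1/6 (K = -1/6*(-1) = 1/6 ≈ 0.16667)
534*(K*((6*5 + 5) + 2)) = 534*(((6*5 + 5) + 2)/6) = 534*(((30 + 5) + 2)/6) = 534*((35 + 2)/6) = 534*((1/6)*37) = 534*(37/6) = 3293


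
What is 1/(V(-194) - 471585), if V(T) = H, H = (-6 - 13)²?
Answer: -1/471224 ≈ -2.1221e-6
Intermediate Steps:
H = 361 (H = (-19)² = 361)
V(T) = 361
1/(V(-194) - 471585) = 1/(361 - 471585) = 1/(-471224) = -1/471224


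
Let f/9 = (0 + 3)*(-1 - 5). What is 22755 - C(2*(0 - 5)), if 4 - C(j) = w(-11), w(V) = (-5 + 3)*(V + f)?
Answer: 23097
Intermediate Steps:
f = -162 (f = 9*((0 + 3)*(-1 - 5)) = 9*(3*(-6)) = 9*(-18) = -162)
w(V) = 324 - 2*V (w(V) = (-5 + 3)*(V - 162) = -2*(-162 + V) = 324 - 2*V)
C(j) = -342 (C(j) = 4 - (324 - 2*(-11)) = 4 - (324 + 22) = 4 - 1*346 = 4 - 346 = -342)
22755 - C(2*(0 - 5)) = 22755 - 1*(-342) = 22755 + 342 = 23097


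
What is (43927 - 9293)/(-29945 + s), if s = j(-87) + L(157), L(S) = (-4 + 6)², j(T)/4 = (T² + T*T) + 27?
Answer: 34634/30719 ≈ 1.1274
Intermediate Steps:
j(T) = 108 + 8*T² (j(T) = 4*((T² + T*T) + 27) = 4*((T² + T²) + 27) = 4*(2*T² + 27) = 4*(27 + 2*T²) = 108 + 8*T²)
L(S) = 4 (L(S) = 2² = 4)
s = 60664 (s = (108 + 8*(-87)²) + 4 = (108 + 8*7569) + 4 = (108 + 60552) + 4 = 60660 + 4 = 60664)
(43927 - 9293)/(-29945 + s) = (43927 - 9293)/(-29945 + 60664) = 34634/30719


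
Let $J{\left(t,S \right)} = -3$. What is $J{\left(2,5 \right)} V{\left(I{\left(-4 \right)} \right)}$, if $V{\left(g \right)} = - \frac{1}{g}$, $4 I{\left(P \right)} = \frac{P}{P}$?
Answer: $12$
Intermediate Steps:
$I{\left(P \right)} = \frac{1}{4}$ ($I{\left(P \right)} = \frac{P \frac{1}{P}}{4} = \frac{1}{4} \cdot 1 = \frac{1}{4}$)
$J{\left(2,5 \right)} V{\left(I{\left(-4 \right)} \right)} = - 3 \left(- \frac{1}{\frac{1}{4}}\right) = - 3 \left(\left(-1\right) 4\right) = \left(-3\right) \left(-4\right) = 12$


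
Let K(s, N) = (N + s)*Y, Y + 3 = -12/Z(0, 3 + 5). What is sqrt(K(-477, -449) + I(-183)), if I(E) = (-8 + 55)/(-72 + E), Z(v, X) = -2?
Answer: I*sqrt(180651435)/255 ≈ 52.708*I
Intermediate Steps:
Y = 3 (Y = -3 - 12/(-2) = -3 - 12*(-1/2) = -3 + 6 = 3)
I(E) = 47/(-72 + E)
K(s, N) = 3*N + 3*s (K(s, N) = (N + s)*3 = 3*N + 3*s)
sqrt(K(-477, -449) + I(-183)) = sqrt((3*(-449) + 3*(-477)) + 47/(-72 - 183)) = sqrt((-1347 - 1431) + 47/(-255)) = sqrt(-2778 + 47*(-1/255)) = sqrt(-2778 - 47/255) = sqrt(-708437/255) = I*sqrt(180651435)/255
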